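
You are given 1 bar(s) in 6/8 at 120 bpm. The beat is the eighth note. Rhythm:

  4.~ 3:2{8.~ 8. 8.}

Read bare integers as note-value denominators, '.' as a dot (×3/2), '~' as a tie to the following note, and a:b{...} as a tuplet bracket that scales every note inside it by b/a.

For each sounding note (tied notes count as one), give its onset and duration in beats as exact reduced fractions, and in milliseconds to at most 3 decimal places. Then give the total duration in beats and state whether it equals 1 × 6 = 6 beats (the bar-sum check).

1) 0.0ms=0b +2500.0ms=5b
2) 2500.0ms=5b +500.0ms=1b
Σ=6b of 6 (120bpm 6/8) — PASS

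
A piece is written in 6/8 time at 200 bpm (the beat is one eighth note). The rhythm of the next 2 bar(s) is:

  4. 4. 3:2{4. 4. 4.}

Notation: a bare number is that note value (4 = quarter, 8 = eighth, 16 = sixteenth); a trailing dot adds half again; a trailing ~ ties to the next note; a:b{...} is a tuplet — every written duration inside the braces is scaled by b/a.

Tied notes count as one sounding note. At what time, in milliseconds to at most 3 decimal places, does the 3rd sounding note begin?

1. 0.0ms @ 0 + 900.0ms (3)
2. 900.0ms @ 3 + 900.0ms (3)
3. 1800.0ms @ 6 + 600.0ms (2)
4. 2400.0ms @ 8 + 600.0ms (2)
5. 3000.0ms @ 10 + 600.0ms (2)

note 3 onset = 6b = 1800.0ms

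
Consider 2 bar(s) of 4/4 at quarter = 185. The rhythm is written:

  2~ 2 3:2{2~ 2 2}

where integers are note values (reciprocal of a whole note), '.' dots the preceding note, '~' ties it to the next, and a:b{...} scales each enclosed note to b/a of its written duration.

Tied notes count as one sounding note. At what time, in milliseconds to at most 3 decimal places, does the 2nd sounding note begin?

note 2 onset = 4b = 1297.297ms

1. 0.0ms @ 0 + 1297.297ms (4)
2. 1297.297ms @ 4 + 864.865ms (8/3)
3. 2162.162ms @ 20/3 + 432.432ms (4/3)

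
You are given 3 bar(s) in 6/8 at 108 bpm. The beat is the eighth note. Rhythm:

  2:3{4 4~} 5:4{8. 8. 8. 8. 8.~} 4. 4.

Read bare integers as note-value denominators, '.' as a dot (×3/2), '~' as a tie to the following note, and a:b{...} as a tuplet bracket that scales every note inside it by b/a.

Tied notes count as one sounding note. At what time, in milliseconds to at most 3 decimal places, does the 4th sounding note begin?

1. 0.0ms @ 0 + 1666.667ms (3)
2. 1666.667ms @ 3 + 2333.333ms (21/5)
3. 4000.0ms @ 36/5 + 666.667ms (6/5)
4. 4666.667ms @ 42/5 + 666.667ms (6/5)
5. 5333.333ms @ 48/5 + 666.667ms (6/5)
6. 6000.0ms @ 54/5 + 2333.333ms (21/5)
7. 8333.333ms @ 15 + 1666.667ms (3)

note 4 onset = 42/5b = 4666.667ms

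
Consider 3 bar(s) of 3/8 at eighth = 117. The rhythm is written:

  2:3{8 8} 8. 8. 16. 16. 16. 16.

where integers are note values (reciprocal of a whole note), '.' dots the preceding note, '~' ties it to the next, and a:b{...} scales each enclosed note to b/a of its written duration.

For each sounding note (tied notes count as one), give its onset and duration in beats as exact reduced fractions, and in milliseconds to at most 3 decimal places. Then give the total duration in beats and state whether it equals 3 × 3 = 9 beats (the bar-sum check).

1) 0.0ms=0b +769.231ms=3/2b
2) 769.231ms=3/2b +769.231ms=3/2b
3) 1538.462ms=3b +769.231ms=3/2b
4) 2307.692ms=9/2b +769.231ms=3/2b
5) 3076.923ms=6b +384.615ms=3/4b
6) 3461.538ms=27/4b +384.615ms=3/4b
7) 3846.154ms=15/2b +384.615ms=3/4b
8) 4230.769ms=33/4b +384.615ms=3/4b
Σ=9b of 9 (117bpm 3/8) — PASS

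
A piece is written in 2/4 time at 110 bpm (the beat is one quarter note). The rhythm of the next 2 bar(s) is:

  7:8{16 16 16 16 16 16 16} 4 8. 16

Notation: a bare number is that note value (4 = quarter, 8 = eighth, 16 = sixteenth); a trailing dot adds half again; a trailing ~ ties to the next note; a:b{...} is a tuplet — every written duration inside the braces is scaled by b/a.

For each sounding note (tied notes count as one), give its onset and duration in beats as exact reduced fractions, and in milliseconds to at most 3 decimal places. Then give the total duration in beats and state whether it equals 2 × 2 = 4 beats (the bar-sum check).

1) 0.0ms=0b +155.844ms=2/7b
2) 155.844ms=2/7b +155.844ms=2/7b
3) 311.688ms=4/7b +155.844ms=2/7b
4) 467.532ms=6/7b +155.844ms=2/7b
5) 623.377ms=8/7b +155.844ms=2/7b
6) 779.221ms=10/7b +155.844ms=2/7b
7) 935.065ms=12/7b +155.844ms=2/7b
8) 1090.909ms=2b +545.455ms=1b
9) 1636.364ms=3b +409.091ms=3/4b
10) 2045.455ms=15/4b +136.364ms=1/4b
Σ=4b of 4 (110bpm 2/4) — PASS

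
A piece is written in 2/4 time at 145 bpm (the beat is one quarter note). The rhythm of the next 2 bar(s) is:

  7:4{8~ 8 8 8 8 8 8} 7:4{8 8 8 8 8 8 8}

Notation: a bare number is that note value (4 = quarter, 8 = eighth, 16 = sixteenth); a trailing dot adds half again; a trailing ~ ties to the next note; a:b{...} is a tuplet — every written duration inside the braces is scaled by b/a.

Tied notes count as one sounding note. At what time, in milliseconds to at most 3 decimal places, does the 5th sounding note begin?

1. 0.0ms @ 0 + 236.453ms (4/7)
2. 236.453ms @ 4/7 + 118.227ms (2/7)
3. 354.68ms @ 6/7 + 118.227ms (2/7)
4. 472.906ms @ 8/7 + 118.227ms (2/7)
5. 591.133ms @ 10/7 + 118.227ms (2/7)
6. 709.36ms @ 12/7 + 118.227ms (2/7)
7. 827.586ms @ 2 + 118.227ms (2/7)
8. 945.813ms @ 16/7 + 118.227ms (2/7)
9. 1064.039ms @ 18/7 + 118.227ms (2/7)
10. 1182.266ms @ 20/7 + 118.227ms (2/7)
11. 1300.493ms @ 22/7 + 118.227ms (2/7)
12. 1418.719ms @ 24/7 + 118.227ms (2/7)
13. 1536.946ms @ 26/7 + 118.227ms (2/7)

note 5 onset = 10/7b = 591.133ms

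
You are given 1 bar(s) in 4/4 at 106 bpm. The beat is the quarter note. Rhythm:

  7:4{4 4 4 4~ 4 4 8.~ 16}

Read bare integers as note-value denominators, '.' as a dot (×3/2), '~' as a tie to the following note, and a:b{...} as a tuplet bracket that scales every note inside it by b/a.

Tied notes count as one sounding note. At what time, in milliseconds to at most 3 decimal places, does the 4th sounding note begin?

1. 0.0ms @ 0 + 323.45ms (4/7)
2. 323.45ms @ 4/7 + 323.45ms (4/7)
3. 646.9ms @ 8/7 + 323.45ms (4/7)
4. 970.35ms @ 12/7 + 646.9ms (8/7)
5. 1617.251ms @ 20/7 + 323.45ms (4/7)
6. 1940.701ms @ 24/7 + 323.45ms (4/7)

note 4 onset = 12/7b = 970.35ms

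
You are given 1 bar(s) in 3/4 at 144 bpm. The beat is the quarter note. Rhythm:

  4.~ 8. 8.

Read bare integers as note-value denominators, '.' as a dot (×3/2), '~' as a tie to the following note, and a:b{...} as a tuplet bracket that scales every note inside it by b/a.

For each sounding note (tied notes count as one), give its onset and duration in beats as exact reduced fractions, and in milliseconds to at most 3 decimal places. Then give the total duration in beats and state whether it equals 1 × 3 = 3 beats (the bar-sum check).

1) 0.0ms=0b +937.5ms=9/4b
2) 937.5ms=9/4b +312.5ms=3/4b
Σ=3b of 3 (144bpm 3/4) — PASS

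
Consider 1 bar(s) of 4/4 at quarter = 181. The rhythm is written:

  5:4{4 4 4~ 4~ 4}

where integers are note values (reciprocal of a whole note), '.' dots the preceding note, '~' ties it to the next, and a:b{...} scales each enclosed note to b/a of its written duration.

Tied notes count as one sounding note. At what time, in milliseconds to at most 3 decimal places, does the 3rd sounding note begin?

1. 0.0ms @ 0 + 265.193ms (4/5)
2. 265.193ms @ 4/5 + 265.193ms (4/5)
3. 530.387ms @ 8/5 + 795.58ms (12/5)

note 3 onset = 8/5b = 530.387ms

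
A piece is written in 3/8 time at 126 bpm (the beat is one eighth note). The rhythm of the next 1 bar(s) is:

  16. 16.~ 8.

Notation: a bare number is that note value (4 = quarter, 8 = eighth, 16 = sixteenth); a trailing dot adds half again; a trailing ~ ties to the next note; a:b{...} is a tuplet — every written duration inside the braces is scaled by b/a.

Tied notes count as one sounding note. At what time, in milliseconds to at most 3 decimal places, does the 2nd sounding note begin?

1. 0.0ms @ 0 + 357.143ms (3/4)
2. 357.143ms @ 3/4 + 1071.429ms (9/4)

note 2 onset = 3/4b = 357.143ms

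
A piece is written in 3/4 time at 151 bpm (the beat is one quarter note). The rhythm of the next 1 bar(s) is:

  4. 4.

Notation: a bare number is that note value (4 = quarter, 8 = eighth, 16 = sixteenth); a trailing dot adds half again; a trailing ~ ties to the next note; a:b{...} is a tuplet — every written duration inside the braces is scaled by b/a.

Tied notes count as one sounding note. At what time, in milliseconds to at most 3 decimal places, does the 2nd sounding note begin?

1. 0.0ms @ 0 + 596.026ms (3/2)
2. 596.026ms @ 3/2 + 596.026ms (3/2)

note 2 onset = 3/2b = 596.026ms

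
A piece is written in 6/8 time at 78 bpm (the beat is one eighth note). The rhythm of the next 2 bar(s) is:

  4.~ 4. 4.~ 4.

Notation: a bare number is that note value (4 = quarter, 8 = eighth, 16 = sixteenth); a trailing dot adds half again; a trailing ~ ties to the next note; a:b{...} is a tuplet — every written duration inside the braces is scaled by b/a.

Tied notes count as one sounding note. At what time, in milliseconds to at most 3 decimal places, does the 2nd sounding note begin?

note 2 onset = 6b = 4615.385ms

1. 0.0ms @ 0 + 4615.385ms (6)
2. 4615.385ms @ 6 + 4615.385ms (6)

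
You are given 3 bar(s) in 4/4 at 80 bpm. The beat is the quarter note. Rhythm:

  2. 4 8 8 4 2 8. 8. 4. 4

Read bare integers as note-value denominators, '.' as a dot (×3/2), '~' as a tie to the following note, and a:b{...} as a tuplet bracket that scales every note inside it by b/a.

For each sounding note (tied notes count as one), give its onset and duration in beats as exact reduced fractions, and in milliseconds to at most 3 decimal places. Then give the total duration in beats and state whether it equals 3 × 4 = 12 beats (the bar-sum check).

1) 0.0ms=0b +2250.0ms=3b
2) 2250.0ms=3b +750.0ms=1b
3) 3000.0ms=4b +375.0ms=1/2b
4) 3375.0ms=9/2b +375.0ms=1/2b
5) 3750.0ms=5b +750.0ms=1b
6) 4500.0ms=6b +1500.0ms=2b
7) 6000.0ms=8b +562.5ms=3/4b
8) 6562.5ms=35/4b +562.5ms=3/4b
9) 7125.0ms=19/2b +1125.0ms=3/2b
10) 8250.0ms=11b +750.0ms=1b
Σ=12b of 12 (80bpm 4/4) — PASS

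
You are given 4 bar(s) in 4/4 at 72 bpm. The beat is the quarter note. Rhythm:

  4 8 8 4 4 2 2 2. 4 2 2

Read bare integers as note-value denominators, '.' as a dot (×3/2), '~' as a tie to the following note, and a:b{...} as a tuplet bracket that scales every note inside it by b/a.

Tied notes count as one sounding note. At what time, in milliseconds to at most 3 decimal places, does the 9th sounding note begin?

note 9 onset = 11b = 9166.667ms

1. 0.0ms @ 0 + 833.333ms (1)
2. 833.333ms @ 1 + 416.667ms (1/2)
3. 1250.0ms @ 3/2 + 416.667ms (1/2)
4. 1666.667ms @ 2 + 833.333ms (1)
5. 2500.0ms @ 3 + 833.333ms (1)
6. 3333.333ms @ 4 + 1666.667ms (2)
7. 5000.0ms @ 6 + 1666.667ms (2)
8. 6666.667ms @ 8 + 2500.0ms (3)
9. 9166.667ms @ 11 + 833.333ms (1)
10. 10000.0ms @ 12 + 1666.667ms (2)
11. 11666.667ms @ 14 + 1666.667ms (2)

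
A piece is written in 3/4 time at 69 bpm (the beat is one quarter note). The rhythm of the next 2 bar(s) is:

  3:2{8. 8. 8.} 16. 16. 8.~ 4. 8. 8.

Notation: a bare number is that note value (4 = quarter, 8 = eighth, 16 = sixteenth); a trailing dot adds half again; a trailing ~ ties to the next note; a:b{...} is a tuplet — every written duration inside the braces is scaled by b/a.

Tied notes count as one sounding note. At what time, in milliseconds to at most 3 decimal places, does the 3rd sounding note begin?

1. 0.0ms @ 0 + 434.783ms (1/2)
2. 434.783ms @ 1/2 + 434.783ms (1/2)
3. 869.565ms @ 1 + 434.783ms (1/2)
4. 1304.348ms @ 3/2 + 326.087ms (3/8)
5. 1630.435ms @ 15/8 + 326.087ms (3/8)
6. 1956.522ms @ 9/4 + 1956.522ms (9/4)
7. 3913.043ms @ 9/2 + 652.174ms (3/4)
8. 4565.217ms @ 21/4 + 652.174ms (3/4)

note 3 onset = 1b = 869.565ms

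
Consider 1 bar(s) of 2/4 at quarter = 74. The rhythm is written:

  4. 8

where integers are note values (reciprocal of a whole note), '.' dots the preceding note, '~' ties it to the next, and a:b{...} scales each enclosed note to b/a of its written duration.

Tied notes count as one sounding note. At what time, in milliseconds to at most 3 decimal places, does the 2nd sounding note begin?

note 2 onset = 3/2b = 1216.216ms

1. 0.0ms @ 0 + 1216.216ms (3/2)
2. 1216.216ms @ 3/2 + 405.405ms (1/2)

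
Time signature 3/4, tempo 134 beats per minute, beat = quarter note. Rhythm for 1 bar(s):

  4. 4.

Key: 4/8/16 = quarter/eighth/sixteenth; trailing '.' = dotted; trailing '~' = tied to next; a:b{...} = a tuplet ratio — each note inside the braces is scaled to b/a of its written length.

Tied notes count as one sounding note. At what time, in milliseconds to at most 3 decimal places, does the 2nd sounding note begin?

note 2 onset = 3/2b = 671.642ms

1. 0.0ms @ 0 + 671.642ms (3/2)
2. 671.642ms @ 3/2 + 671.642ms (3/2)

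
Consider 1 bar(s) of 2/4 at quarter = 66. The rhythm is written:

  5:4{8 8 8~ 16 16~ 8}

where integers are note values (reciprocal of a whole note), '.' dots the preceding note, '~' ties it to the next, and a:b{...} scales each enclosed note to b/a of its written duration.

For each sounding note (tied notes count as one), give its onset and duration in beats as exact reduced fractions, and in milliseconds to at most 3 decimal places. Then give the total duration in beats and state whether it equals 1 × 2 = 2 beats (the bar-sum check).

1) 0.0ms=0b +363.636ms=2/5b
2) 363.636ms=2/5b +363.636ms=2/5b
3) 727.273ms=4/5b +545.455ms=3/5b
4) 1272.727ms=7/5b +545.455ms=3/5b
Σ=2b of 2 (66bpm 2/4) — PASS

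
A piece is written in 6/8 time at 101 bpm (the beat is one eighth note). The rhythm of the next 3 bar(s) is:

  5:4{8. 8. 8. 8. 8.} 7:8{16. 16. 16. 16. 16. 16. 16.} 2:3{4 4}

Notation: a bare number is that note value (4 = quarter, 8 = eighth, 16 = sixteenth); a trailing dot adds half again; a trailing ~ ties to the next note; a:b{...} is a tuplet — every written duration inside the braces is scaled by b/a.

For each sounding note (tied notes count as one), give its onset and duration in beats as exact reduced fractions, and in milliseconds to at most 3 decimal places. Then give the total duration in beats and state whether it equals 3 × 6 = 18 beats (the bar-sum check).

1) 0.0ms=0b +712.871ms=6/5b
2) 712.871ms=6/5b +712.871ms=6/5b
3) 1425.743ms=12/5b +712.871ms=6/5b
4) 2138.614ms=18/5b +712.871ms=6/5b
5) 2851.485ms=24/5b +712.871ms=6/5b
6) 3564.356ms=6b +509.194ms=6/7b
7) 4073.55ms=48/7b +509.194ms=6/7b
8) 4582.744ms=54/7b +509.194ms=6/7b
9) 5091.938ms=60/7b +509.194ms=6/7b
10) 5601.132ms=66/7b +509.194ms=6/7b
11) 6110.325ms=72/7b +509.194ms=6/7b
12) 6619.519ms=78/7b +509.194ms=6/7b
13) 7128.713ms=12b +1782.178ms=3b
14) 8910.891ms=15b +1782.178ms=3b
Σ=18b of 18 (101bpm 6/8) — PASS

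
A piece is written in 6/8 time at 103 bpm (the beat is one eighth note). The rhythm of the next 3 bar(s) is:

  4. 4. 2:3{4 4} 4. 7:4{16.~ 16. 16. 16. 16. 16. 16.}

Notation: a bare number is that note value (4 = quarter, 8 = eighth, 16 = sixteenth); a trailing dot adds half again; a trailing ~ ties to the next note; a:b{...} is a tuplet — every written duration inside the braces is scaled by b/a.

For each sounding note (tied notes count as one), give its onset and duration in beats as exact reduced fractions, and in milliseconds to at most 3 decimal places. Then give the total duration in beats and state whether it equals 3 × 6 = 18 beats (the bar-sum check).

1) 0.0ms=0b +1747.573ms=3b
2) 1747.573ms=3b +1747.573ms=3b
3) 3495.146ms=6b +1747.573ms=3b
4) 5242.718ms=9b +1747.573ms=3b
5) 6990.291ms=12b +1747.573ms=3b
6) 8737.864ms=15b +499.307ms=6/7b
7) 9237.171ms=111/7b +249.653ms=3/7b
8) 9486.824ms=114/7b +249.653ms=3/7b
9) 9736.477ms=117/7b +249.653ms=3/7b
10) 9986.13ms=120/7b +249.653ms=3/7b
11) 10235.784ms=123/7b +249.653ms=3/7b
Σ=18b of 18 (103bpm 6/8) — PASS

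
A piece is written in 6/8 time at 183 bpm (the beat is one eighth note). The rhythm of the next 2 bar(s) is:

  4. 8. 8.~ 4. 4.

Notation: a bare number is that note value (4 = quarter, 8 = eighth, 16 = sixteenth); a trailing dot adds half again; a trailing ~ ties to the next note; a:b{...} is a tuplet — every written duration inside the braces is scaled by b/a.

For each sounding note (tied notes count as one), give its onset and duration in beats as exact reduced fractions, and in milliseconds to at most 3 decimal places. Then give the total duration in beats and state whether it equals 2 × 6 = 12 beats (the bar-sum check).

1) 0.0ms=0b +983.607ms=3b
2) 983.607ms=3b +491.803ms=3/2b
3) 1475.41ms=9/2b +1475.41ms=9/2b
4) 2950.82ms=9b +983.607ms=3b
Σ=12b of 12 (183bpm 6/8) — PASS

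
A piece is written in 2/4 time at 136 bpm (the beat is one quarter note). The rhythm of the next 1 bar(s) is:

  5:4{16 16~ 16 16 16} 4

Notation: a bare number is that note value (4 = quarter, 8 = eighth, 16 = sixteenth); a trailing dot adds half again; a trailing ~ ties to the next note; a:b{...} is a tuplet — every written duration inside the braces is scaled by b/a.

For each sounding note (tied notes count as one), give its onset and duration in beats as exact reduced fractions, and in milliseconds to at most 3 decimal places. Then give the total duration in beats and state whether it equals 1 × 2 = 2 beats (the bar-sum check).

1) 0.0ms=0b +88.235ms=1/5b
2) 88.235ms=1/5b +176.471ms=2/5b
3) 264.706ms=3/5b +88.235ms=1/5b
4) 352.941ms=4/5b +88.235ms=1/5b
5) 441.176ms=1b +441.176ms=1b
Σ=2b of 2 (136bpm 2/4) — PASS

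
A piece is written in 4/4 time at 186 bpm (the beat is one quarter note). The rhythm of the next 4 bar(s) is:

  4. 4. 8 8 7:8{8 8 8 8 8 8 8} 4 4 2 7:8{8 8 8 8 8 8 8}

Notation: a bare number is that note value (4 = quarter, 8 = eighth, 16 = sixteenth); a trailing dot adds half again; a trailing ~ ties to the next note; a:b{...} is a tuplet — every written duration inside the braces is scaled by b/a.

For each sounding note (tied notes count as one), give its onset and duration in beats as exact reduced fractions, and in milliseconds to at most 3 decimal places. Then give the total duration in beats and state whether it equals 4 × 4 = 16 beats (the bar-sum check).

1) 0.0ms=0b +483.871ms=3/2b
2) 483.871ms=3/2b +483.871ms=3/2b
3) 967.742ms=3b +161.29ms=1/2b
4) 1129.032ms=7/2b +161.29ms=1/2b
5) 1290.323ms=4b +184.332ms=4/7b
6) 1474.654ms=32/7b +184.332ms=4/7b
7) 1658.986ms=36/7b +184.332ms=4/7b
8) 1843.318ms=40/7b +184.332ms=4/7b
9) 2027.65ms=44/7b +184.332ms=4/7b
10) 2211.982ms=48/7b +184.332ms=4/7b
11) 2396.313ms=52/7b +184.332ms=4/7b
12) 2580.645ms=8b +322.581ms=1b
13) 2903.226ms=9b +322.581ms=1b
14) 3225.806ms=10b +645.161ms=2b
15) 3870.968ms=12b +184.332ms=4/7b
16) 4055.3ms=88/7b +184.332ms=4/7b
17) 4239.631ms=92/7b +184.332ms=4/7b
18) 4423.963ms=96/7b +184.332ms=4/7b
19) 4608.295ms=100/7b +184.332ms=4/7b
20) 4792.627ms=104/7b +184.332ms=4/7b
21) 4976.959ms=108/7b +184.332ms=4/7b
Σ=16b of 16 (186bpm 4/4) — PASS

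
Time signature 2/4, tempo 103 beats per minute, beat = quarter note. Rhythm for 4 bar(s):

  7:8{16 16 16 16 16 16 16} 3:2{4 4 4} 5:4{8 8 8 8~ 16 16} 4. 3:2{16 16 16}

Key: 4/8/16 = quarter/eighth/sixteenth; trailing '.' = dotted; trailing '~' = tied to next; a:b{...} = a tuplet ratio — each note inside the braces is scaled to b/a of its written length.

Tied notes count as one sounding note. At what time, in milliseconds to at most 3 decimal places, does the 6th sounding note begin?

1. 0.0ms @ 0 + 166.436ms (2/7)
2. 166.436ms @ 2/7 + 166.436ms (2/7)
3. 332.871ms @ 4/7 + 166.436ms (2/7)
4. 499.307ms @ 6/7 + 166.436ms (2/7)
5. 665.742ms @ 8/7 + 166.436ms (2/7)
6. 832.178ms @ 10/7 + 166.436ms (2/7)
7. 998.613ms @ 12/7 + 166.436ms (2/7)
8. 1165.049ms @ 2 + 388.35ms (2/3)
9. 1553.398ms @ 8/3 + 388.35ms (2/3)
10. 1941.748ms @ 10/3 + 388.35ms (2/3)
11. 2330.097ms @ 4 + 233.01ms (2/5)
12. 2563.107ms @ 22/5 + 233.01ms (2/5)
13. 2796.117ms @ 24/5 + 233.01ms (2/5)
14. 3029.126ms @ 26/5 + 349.515ms (3/5)
15. 3378.641ms @ 29/5 + 116.505ms (1/5)
16. 3495.146ms @ 6 + 873.786ms (3/2)
17. 4368.932ms @ 15/2 + 97.087ms (1/6)
18. 4466.019ms @ 23/3 + 97.087ms (1/6)
19. 4563.107ms @ 47/6 + 97.087ms (1/6)

note 6 onset = 10/7b = 832.178ms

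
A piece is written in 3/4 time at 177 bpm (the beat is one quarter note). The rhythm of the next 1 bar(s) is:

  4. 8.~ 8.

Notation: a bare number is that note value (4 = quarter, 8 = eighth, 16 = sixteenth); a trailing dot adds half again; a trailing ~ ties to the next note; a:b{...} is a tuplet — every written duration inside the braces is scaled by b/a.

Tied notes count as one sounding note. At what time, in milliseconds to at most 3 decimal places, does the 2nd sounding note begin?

1. 0.0ms @ 0 + 508.475ms (3/2)
2. 508.475ms @ 3/2 + 508.475ms (3/2)

note 2 onset = 3/2b = 508.475ms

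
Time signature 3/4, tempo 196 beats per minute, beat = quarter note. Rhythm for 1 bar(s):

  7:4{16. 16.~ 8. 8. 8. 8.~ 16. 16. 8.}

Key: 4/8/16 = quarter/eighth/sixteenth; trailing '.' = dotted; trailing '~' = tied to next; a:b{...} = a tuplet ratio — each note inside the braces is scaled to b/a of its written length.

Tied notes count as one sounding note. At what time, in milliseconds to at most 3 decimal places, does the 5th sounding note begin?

1. 0.0ms @ 0 + 65.598ms (3/14)
2. 65.598ms @ 3/14 + 196.793ms (9/14)
3. 262.391ms @ 6/7 + 131.195ms (3/7)
4. 393.586ms @ 9/7 + 131.195ms (3/7)
5. 524.781ms @ 12/7 + 196.793ms (9/14)
6. 721.574ms @ 33/14 + 65.598ms (3/14)
7. 787.172ms @ 18/7 + 131.195ms (3/7)

note 5 onset = 12/7b = 524.781ms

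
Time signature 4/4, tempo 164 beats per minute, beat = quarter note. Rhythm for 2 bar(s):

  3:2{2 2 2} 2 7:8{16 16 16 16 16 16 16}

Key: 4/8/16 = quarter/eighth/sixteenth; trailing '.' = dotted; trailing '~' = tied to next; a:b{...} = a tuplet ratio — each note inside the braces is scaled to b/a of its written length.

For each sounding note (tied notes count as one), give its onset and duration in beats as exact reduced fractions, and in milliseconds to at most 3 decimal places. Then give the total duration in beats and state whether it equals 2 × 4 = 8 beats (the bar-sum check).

1) 0.0ms=0b +487.805ms=4/3b
2) 487.805ms=4/3b +487.805ms=4/3b
3) 975.61ms=8/3b +487.805ms=4/3b
4) 1463.415ms=4b +731.707ms=2b
5) 2195.122ms=6b +104.53ms=2/7b
6) 2299.652ms=44/7b +104.53ms=2/7b
7) 2404.181ms=46/7b +104.53ms=2/7b
8) 2508.711ms=48/7b +104.53ms=2/7b
9) 2613.24ms=50/7b +104.53ms=2/7b
10) 2717.77ms=52/7b +104.53ms=2/7b
11) 2822.3ms=54/7b +104.53ms=2/7b
Σ=8b of 8 (164bpm 4/4) — PASS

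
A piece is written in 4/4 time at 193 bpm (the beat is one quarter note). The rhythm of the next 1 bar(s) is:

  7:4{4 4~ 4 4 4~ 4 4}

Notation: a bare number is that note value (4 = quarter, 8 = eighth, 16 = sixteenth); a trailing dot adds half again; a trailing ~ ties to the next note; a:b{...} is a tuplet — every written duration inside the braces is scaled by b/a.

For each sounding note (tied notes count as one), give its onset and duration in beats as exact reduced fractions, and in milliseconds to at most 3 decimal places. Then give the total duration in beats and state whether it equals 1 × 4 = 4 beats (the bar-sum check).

1) 0.0ms=0b +177.646ms=4/7b
2) 177.646ms=4/7b +355.292ms=8/7b
3) 532.939ms=12/7b +177.646ms=4/7b
4) 710.585ms=16/7b +355.292ms=8/7b
5) 1065.877ms=24/7b +177.646ms=4/7b
Σ=4b of 4 (193bpm 4/4) — PASS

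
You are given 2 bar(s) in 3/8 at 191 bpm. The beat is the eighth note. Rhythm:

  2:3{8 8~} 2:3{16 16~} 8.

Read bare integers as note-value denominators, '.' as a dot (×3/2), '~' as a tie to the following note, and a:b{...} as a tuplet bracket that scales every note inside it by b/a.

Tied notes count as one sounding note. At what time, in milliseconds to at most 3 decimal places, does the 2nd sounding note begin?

1. 0.0ms @ 0 + 471.204ms (3/2)
2. 471.204ms @ 3/2 + 706.806ms (9/4)
3. 1178.01ms @ 15/4 + 706.806ms (9/4)

note 2 onset = 3/2b = 471.204ms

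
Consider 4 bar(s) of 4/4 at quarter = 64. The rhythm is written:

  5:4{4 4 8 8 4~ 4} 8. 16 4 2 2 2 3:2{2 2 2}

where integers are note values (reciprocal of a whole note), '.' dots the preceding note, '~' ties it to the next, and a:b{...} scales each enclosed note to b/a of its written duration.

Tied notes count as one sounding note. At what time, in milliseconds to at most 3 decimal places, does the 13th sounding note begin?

note 13 onset = 40/3b = 12500.0ms

1. 0.0ms @ 0 + 750.0ms (4/5)
2. 750.0ms @ 4/5 + 750.0ms (4/5)
3. 1500.0ms @ 8/5 + 375.0ms (2/5)
4. 1875.0ms @ 2 + 375.0ms (2/5)
5. 2250.0ms @ 12/5 + 1500.0ms (8/5)
6. 3750.0ms @ 4 + 703.125ms (3/4)
7. 4453.125ms @ 19/4 + 234.375ms (1/4)
8. 4687.5ms @ 5 + 937.5ms (1)
9. 5625.0ms @ 6 + 1875.0ms (2)
10. 7500.0ms @ 8 + 1875.0ms (2)
11. 9375.0ms @ 10 + 1875.0ms (2)
12. 11250.0ms @ 12 + 1250.0ms (4/3)
13. 12500.0ms @ 40/3 + 1250.0ms (4/3)
14. 13750.0ms @ 44/3 + 1250.0ms (4/3)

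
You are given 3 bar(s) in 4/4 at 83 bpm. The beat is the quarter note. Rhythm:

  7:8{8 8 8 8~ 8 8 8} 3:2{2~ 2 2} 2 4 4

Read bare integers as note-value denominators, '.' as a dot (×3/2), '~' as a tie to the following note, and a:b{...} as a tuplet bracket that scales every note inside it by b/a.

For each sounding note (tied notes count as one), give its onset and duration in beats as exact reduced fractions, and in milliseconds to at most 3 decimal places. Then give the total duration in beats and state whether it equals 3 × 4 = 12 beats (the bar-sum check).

1) 0.0ms=0b +413.081ms=4/7b
2) 413.081ms=4/7b +413.081ms=4/7b
3) 826.162ms=8/7b +413.081ms=4/7b
4) 1239.243ms=12/7b +826.162ms=8/7b
5) 2065.404ms=20/7b +413.081ms=4/7b
6) 2478.485ms=24/7b +413.081ms=4/7b
7) 2891.566ms=4b +1927.711ms=8/3b
8) 4819.277ms=20/3b +963.855ms=4/3b
9) 5783.133ms=8b +1445.783ms=2b
10) 7228.916ms=10b +722.892ms=1b
11) 7951.807ms=11b +722.892ms=1b
Σ=12b of 12 (83bpm 4/4) — PASS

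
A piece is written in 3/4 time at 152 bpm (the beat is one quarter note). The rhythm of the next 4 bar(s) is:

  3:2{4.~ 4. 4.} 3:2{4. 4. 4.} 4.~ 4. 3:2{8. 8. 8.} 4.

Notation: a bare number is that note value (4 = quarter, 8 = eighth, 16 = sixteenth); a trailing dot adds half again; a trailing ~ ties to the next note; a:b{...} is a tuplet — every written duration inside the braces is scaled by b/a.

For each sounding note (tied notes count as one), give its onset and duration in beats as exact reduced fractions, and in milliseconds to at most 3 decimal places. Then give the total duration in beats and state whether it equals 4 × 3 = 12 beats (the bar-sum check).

1) 0.0ms=0b +789.474ms=2b
2) 789.474ms=2b +394.737ms=1b
3) 1184.211ms=3b +394.737ms=1b
4) 1578.947ms=4b +394.737ms=1b
5) 1973.684ms=5b +394.737ms=1b
6) 2368.421ms=6b +1184.211ms=3b
7) 3552.632ms=9b +197.368ms=1/2b
8) 3750.0ms=19/2b +197.368ms=1/2b
9) 3947.368ms=10b +197.368ms=1/2b
10) 4144.737ms=21/2b +592.105ms=3/2b
Σ=12b of 12 (152bpm 3/4) — PASS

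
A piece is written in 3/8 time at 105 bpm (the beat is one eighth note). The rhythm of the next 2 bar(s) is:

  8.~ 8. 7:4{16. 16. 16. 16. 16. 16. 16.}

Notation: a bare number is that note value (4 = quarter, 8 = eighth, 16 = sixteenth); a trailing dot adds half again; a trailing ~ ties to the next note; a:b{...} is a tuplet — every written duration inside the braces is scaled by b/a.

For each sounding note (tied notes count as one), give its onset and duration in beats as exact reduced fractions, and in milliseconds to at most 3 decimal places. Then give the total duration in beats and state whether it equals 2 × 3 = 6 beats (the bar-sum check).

1) 0.0ms=0b +1714.286ms=3b
2) 1714.286ms=3b +244.898ms=3/7b
3) 1959.184ms=24/7b +244.898ms=3/7b
4) 2204.082ms=27/7b +244.898ms=3/7b
5) 2448.98ms=30/7b +244.898ms=3/7b
6) 2693.878ms=33/7b +244.898ms=3/7b
7) 2938.776ms=36/7b +244.898ms=3/7b
8) 3183.673ms=39/7b +244.898ms=3/7b
Σ=6b of 6 (105bpm 3/8) — PASS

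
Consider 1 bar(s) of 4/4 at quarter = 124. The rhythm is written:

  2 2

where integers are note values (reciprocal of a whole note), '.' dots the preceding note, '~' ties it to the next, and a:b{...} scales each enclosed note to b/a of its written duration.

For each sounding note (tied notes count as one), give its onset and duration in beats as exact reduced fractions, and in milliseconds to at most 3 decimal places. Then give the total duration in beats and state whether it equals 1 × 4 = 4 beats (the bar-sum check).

1) 0.0ms=0b +967.742ms=2b
2) 967.742ms=2b +967.742ms=2b
Σ=4b of 4 (124bpm 4/4) — PASS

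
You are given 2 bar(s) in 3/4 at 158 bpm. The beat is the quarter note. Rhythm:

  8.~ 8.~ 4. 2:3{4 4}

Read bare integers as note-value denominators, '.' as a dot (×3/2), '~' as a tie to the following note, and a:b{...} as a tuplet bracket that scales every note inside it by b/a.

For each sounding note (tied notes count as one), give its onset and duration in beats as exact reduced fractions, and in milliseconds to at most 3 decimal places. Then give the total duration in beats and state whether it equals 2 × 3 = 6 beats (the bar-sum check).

1) 0.0ms=0b +1139.241ms=3b
2) 1139.241ms=3b +569.62ms=3/2b
3) 1708.861ms=9/2b +569.62ms=3/2b
Σ=6b of 6 (158bpm 3/4) — PASS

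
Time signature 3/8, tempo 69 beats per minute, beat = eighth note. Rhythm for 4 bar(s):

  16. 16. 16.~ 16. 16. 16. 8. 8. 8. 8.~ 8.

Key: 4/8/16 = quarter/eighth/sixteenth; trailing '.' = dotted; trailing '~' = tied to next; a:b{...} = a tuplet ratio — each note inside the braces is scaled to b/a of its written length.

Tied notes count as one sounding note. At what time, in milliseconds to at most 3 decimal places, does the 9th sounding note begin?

1. 0.0ms @ 0 + 652.174ms (3/4)
2. 652.174ms @ 3/4 + 652.174ms (3/4)
3. 1304.348ms @ 3/2 + 1304.348ms (3/2)
4. 2608.696ms @ 3 + 652.174ms (3/4)
5. 3260.87ms @ 15/4 + 652.174ms (3/4)
6. 3913.043ms @ 9/2 + 1304.348ms (3/2)
7. 5217.391ms @ 6 + 1304.348ms (3/2)
8. 6521.739ms @ 15/2 + 1304.348ms (3/2)
9. 7826.087ms @ 9 + 2608.696ms (3)

note 9 onset = 9b = 7826.087ms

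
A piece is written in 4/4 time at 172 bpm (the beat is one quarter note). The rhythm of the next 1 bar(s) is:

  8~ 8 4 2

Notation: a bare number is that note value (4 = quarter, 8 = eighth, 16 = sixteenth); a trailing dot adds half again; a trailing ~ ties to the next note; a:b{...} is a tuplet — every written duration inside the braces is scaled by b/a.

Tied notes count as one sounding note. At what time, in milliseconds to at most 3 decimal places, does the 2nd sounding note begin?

1. 0.0ms @ 0 + 348.837ms (1)
2. 348.837ms @ 1 + 348.837ms (1)
3. 697.674ms @ 2 + 697.674ms (2)

note 2 onset = 1b = 348.837ms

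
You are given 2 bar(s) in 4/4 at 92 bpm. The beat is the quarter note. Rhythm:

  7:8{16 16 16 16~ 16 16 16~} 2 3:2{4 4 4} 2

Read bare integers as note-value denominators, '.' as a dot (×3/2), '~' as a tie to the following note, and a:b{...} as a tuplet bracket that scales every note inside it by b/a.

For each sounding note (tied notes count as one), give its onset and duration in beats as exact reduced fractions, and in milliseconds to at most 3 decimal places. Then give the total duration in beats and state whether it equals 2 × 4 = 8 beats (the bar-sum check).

1) 0.0ms=0b +186.335ms=2/7b
2) 186.335ms=2/7b +186.335ms=2/7b
3) 372.671ms=4/7b +186.335ms=2/7b
4) 559.006ms=6/7b +372.671ms=4/7b
5) 931.677ms=10/7b +186.335ms=2/7b
6) 1118.012ms=12/7b +1490.683ms=16/7b
7) 2608.696ms=4b +434.783ms=2/3b
8) 3043.478ms=14/3b +434.783ms=2/3b
9) 3478.261ms=16/3b +434.783ms=2/3b
10) 3913.043ms=6b +1304.348ms=2b
Σ=8b of 8 (92bpm 4/4) — PASS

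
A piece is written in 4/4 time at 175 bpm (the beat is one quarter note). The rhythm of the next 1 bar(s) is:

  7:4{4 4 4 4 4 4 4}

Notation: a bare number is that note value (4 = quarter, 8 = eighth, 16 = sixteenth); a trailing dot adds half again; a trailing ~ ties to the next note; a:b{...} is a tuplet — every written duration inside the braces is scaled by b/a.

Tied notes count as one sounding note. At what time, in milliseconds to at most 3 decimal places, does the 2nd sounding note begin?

1. 0.0ms @ 0 + 195.918ms (4/7)
2. 195.918ms @ 4/7 + 195.918ms (4/7)
3. 391.837ms @ 8/7 + 195.918ms (4/7)
4. 587.755ms @ 12/7 + 195.918ms (4/7)
5. 783.673ms @ 16/7 + 195.918ms (4/7)
6. 979.592ms @ 20/7 + 195.918ms (4/7)
7. 1175.51ms @ 24/7 + 195.918ms (4/7)

note 2 onset = 4/7b = 195.918ms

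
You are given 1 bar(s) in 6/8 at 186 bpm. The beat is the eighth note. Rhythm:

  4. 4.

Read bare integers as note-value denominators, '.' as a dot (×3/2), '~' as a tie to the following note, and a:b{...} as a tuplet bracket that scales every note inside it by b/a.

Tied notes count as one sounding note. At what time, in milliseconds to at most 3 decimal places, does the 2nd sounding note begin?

note 2 onset = 3b = 967.742ms

1. 0.0ms @ 0 + 967.742ms (3)
2. 967.742ms @ 3 + 967.742ms (3)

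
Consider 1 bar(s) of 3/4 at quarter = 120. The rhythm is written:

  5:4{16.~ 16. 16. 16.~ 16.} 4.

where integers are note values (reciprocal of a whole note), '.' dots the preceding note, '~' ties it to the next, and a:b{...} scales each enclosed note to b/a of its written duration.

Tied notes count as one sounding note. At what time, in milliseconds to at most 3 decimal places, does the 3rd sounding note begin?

1. 0.0ms @ 0 + 300.0ms (3/5)
2. 300.0ms @ 3/5 + 150.0ms (3/10)
3. 450.0ms @ 9/10 + 300.0ms (3/5)
4. 750.0ms @ 3/2 + 750.0ms (3/2)

note 3 onset = 9/10b = 450.0ms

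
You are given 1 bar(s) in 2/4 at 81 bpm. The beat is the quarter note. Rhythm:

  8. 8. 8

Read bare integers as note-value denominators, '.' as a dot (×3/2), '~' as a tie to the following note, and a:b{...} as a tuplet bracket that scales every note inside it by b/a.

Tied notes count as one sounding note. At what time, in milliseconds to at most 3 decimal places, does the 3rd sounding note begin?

note 3 onset = 3/2b = 1111.111ms

1. 0.0ms @ 0 + 555.556ms (3/4)
2. 555.556ms @ 3/4 + 555.556ms (3/4)
3. 1111.111ms @ 3/2 + 370.37ms (1/2)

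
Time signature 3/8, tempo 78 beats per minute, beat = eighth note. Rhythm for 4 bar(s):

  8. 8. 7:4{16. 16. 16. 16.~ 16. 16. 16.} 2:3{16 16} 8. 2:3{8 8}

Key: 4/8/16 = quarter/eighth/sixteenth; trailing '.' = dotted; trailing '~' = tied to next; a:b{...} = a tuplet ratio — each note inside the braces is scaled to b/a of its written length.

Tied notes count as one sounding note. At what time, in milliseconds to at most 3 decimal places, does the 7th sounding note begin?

1. 0.0ms @ 0 + 1153.846ms (3/2)
2. 1153.846ms @ 3/2 + 1153.846ms (3/2)
3. 2307.692ms @ 3 + 329.67ms (3/7)
4. 2637.363ms @ 24/7 + 329.67ms (3/7)
5. 2967.033ms @ 27/7 + 329.67ms (3/7)
6. 3296.703ms @ 30/7 + 659.341ms (6/7)
7. 3956.044ms @ 36/7 + 329.67ms (3/7)
8. 4285.714ms @ 39/7 + 329.67ms (3/7)
9. 4615.385ms @ 6 + 576.923ms (3/4)
10. 5192.308ms @ 27/4 + 576.923ms (3/4)
11. 5769.231ms @ 15/2 + 1153.846ms (3/2)
12. 6923.077ms @ 9 + 1153.846ms (3/2)
13. 8076.923ms @ 21/2 + 1153.846ms (3/2)

note 7 onset = 36/7b = 3956.044ms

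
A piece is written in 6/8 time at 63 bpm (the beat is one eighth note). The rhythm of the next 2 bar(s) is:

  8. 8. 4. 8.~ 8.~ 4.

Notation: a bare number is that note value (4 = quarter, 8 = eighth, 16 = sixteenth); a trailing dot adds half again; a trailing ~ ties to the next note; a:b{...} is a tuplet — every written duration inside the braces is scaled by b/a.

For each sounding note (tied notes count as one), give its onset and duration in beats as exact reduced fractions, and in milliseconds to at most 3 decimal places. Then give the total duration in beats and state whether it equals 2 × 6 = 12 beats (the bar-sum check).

1) 0.0ms=0b +1428.571ms=3/2b
2) 1428.571ms=3/2b +1428.571ms=3/2b
3) 2857.143ms=3b +2857.143ms=3b
4) 5714.286ms=6b +5714.286ms=6b
Σ=12b of 12 (63bpm 6/8) — PASS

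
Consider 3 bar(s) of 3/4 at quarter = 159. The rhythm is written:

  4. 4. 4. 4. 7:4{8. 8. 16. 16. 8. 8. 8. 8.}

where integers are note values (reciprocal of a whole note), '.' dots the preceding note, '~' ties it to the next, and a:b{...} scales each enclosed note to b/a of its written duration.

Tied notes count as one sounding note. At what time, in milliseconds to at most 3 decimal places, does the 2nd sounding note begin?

1. 0.0ms @ 0 + 566.038ms (3/2)
2. 566.038ms @ 3/2 + 566.038ms (3/2)
3. 1132.075ms @ 3 + 566.038ms (3/2)
4. 1698.113ms @ 9/2 + 566.038ms (3/2)
5. 2264.151ms @ 6 + 161.725ms (3/7)
6. 2425.876ms @ 45/7 + 161.725ms (3/7)
7. 2587.601ms @ 48/7 + 80.863ms (3/14)
8. 2668.464ms @ 99/14 + 80.863ms (3/14)
9. 2749.326ms @ 51/7 + 161.725ms (3/7)
10. 2911.051ms @ 54/7 + 161.725ms (3/7)
11. 3072.776ms @ 57/7 + 161.725ms (3/7)
12. 3234.501ms @ 60/7 + 161.725ms (3/7)

note 2 onset = 3/2b = 566.038ms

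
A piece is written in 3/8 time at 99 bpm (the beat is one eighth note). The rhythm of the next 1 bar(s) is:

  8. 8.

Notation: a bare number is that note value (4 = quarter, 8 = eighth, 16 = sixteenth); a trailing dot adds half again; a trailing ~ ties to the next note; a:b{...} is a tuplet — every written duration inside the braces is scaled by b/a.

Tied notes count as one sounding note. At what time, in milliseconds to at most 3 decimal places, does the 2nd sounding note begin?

note 2 onset = 3/2b = 909.091ms

1. 0.0ms @ 0 + 909.091ms (3/2)
2. 909.091ms @ 3/2 + 909.091ms (3/2)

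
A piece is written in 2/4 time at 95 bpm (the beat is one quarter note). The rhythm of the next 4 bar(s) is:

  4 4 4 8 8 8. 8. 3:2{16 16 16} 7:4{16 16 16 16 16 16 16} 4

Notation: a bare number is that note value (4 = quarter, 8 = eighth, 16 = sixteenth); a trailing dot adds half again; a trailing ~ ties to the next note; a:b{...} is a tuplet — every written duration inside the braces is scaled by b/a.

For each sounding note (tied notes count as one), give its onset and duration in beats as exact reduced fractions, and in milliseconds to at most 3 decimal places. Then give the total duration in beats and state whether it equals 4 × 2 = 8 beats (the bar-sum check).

1) 0.0ms=0b +631.579ms=1b
2) 631.579ms=1b +631.579ms=1b
3) 1263.158ms=2b +631.579ms=1b
4) 1894.737ms=3b +315.789ms=1/2b
5) 2210.526ms=7/2b +315.789ms=1/2b
6) 2526.316ms=4b +473.684ms=3/4b
7) 3000.0ms=19/4b +473.684ms=3/4b
8) 3473.684ms=11/2b +105.263ms=1/6b
9) 3578.947ms=17/3b +105.263ms=1/6b
10) 3684.211ms=35/6b +105.263ms=1/6b
11) 3789.474ms=6b +90.226ms=1/7b
12) 3879.699ms=43/7b +90.226ms=1/7b
13) 3969.925ms=44/7b +90.226ms=1/7b
14) 4060.15ms=45/7b +90.226ms=1/7b
15) 4150.376ms=46/7b +90.226ms=1/7b
16) 4240.602ms=47/7b +90.226ms=1/7b
17) 4330.827ms=48/7b +90.226ms=1/7b
18) 4421.053ms=7b +631.579ms=1b
Σ=8b of 8 (95bpm 2/4) — PASS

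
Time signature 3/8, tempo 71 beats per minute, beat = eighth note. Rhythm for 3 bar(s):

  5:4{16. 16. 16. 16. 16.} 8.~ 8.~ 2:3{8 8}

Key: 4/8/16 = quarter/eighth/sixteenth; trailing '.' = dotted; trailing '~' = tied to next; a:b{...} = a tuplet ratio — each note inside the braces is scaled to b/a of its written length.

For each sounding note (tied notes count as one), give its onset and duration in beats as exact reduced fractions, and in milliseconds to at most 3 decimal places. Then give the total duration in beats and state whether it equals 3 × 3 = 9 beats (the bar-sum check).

1) 0.0ms=0b +507.042ms=3/5b
2) 507.042ms=3/5b +507.042ms=3/5b
3) 1014.085ms=6/5b +507.042ms=3/5b
4) 1521.127ms=9/5b +507.042ms=3/5b
5) 2028.169ms=12/5b +507.042ms=3/5b
6) 2535.211ms=3b +3802.817ms=9/2b
7) 6338.028ms=15/2b +1267.606ms=3/2b
Σ=9b of 9 (71bpm 3/8) — PASS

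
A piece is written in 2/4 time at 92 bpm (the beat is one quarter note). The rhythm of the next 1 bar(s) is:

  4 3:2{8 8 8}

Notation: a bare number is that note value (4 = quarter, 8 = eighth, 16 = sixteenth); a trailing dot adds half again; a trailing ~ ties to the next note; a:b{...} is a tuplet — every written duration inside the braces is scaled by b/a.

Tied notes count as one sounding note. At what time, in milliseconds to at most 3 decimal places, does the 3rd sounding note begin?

1. 0.0ms @ 0 + 652.174ms (1)
2. 652.174ms @ 1 + 217.391ms (1/3)
3. 869.565ms @ 4/3 + 217.391ms (1/3)
4. 1086.957ms @ 5/3 + 217.391ms (1/3)

note 3 onset = 4/3b = 869.565ms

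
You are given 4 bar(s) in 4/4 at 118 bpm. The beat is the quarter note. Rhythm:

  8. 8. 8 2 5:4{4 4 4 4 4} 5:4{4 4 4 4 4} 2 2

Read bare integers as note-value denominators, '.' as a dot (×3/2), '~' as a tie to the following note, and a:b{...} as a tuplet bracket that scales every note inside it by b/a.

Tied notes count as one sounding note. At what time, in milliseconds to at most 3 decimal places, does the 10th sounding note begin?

1. 0.0ms @ 0 + 381.356ms (3/4)
2. 381.356ms @ 3/4 + 381.356ms (3/4)
3. 762.712ms @ 3/2 + 254.237ms (1/2)
4. 1016.949ms @ 2 + 1016.949ms (2)
5. 2033.898ms @ 4 + 406.78ms (4/5)
6. 2440.678ms @ 24/5 + 406.78ms (4/5)
7. 2847.458ms @ 28/5 + 406.78ms (4/5)
8. 3254.237ms @ 32/5 + 406.78ms (4/5)
9. 3661.017ms @ 36/5 + 406.78ms (4/5)
10. 4067.797ms @ 8 + 406.78ms (4/5)
11. 4474.576ms @ 44/5 + 406.78ms (4/5)
12. 4881.356ms @ 48/5 + 406.78ms (4/5)
13. 5288.136ms @ 52/5 + 406.78ms (4/5)
14. 5694.915ms @ 56/5 + 406.78ms (4/5)
15. 6101.695ms @ 12 + 1016.949ms (2)
16. 7118.644ms @ 14 + 1016.949ms (2)

note 10 onset = 8b = 4067.797ms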